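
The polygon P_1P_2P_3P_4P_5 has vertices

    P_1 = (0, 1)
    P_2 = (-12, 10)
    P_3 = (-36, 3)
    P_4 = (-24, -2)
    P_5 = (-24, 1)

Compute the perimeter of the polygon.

80

|P_1P_2| = √((-12)² + (9)²) = √225 = 15
|P_2P_3| = √((-24)² + (-7)²) = √625 = 25
|P_3P_4| = √((12)² + (-5)²) = √169 = 13
|P_4P_5| = √((0)² + (3)²) = √9 = 3
|P_5P_1| = √((24)² + (0)²) = √576 = 24
Perimeter = 15 + 25 + 13 + 3 + 24 = 80.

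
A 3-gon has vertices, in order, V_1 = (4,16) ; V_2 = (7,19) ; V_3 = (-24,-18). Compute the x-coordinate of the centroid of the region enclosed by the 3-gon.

-13/3

Apply the surveyor's formula. First the cross-terms c_i = x_i·y_{i+1} − x_{i+1}·y_i:
  -36, 330, -312  ⇒  2A = -18, A = -9.
Then Σ (x_i + x_{i+1})·c_i = 234, so x̄ = 234 / (6·(-9)) = -13/3.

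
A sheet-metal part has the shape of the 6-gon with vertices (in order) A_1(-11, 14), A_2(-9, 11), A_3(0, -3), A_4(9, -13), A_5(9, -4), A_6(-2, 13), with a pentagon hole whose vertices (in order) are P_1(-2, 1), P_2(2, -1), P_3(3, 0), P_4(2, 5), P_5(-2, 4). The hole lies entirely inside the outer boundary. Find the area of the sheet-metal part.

Outer boundary:
Σ = (5) + (27) + (27) + (81) + (109) + (115) = 364
Area = |Σ|/2 = 182.
Hole:
Cross-terms: 0, 3, 15, 18, 6  ⇒  Σ = 42
Area = |Σ|/2 = 21.
Net area = 182 − 21 = 161.

161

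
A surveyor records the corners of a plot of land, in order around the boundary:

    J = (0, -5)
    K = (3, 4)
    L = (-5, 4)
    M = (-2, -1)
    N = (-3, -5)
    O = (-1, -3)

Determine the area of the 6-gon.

38

Apply Gauss's area formula: 2A = Σ (x_i·y_{i+1} − x_{i+1}·y_i), indices taken mod 6.
J→K: (0)(4) − (3)(-5) = 15
K→L: (3)(4) − (-5)(4) = 32
L→M: (-5)(-1) − (-2)(4) = 13
M→N: (-2)(-5) − (-3)(-1) = 7
N→O: (-3)(-3) − (-1)(-5) = 4
O→J: (-1)(-5) − (0)(-3) = 5
Σ = 76
Area = |Σ|/2 = 38.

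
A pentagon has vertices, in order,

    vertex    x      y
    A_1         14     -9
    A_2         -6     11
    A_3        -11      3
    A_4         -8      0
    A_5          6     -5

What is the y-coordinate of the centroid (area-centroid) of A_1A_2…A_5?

Apply Gauss's area formula. First the cross-terms c_i = x_i·y_{i+1} − x_{i+1}·y_i:
  100, 103, 24, 40, 16  ⇒  2A = 283, A = 141.5.
Then Σ (y_i + y_{i+1})·c_i = 1290, so ȳ = 1290 / (6·141.5) = 430/283.

430/283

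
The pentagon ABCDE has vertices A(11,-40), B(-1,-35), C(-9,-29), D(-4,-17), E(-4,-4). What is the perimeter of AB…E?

88

|AB| = √((-12)² + (5)²) = √169 = 13
|BC| = √((-8)² + (6)²) = √100 = 10
|CD| = √((5)² + (12)²) = √169 = 13
|DE| = √((0)² + (13)²) = √169 = 13
|EA| = √((15)² + (-36)²) = √1521 = 39
Perimeter = 13 + 10 + 13 + 13 + 39 = 88.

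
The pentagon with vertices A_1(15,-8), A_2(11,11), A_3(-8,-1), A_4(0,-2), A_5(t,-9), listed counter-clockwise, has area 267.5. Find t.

-9

Write out the shoelace sum; only the two edges meeting at A_5 involve t:
2·Area = [(0·(-9) − t·(-2)) + (t·(-8) − 15·(-9))] + 346
       = -6·t + 481 = 535
⇒ t = -9.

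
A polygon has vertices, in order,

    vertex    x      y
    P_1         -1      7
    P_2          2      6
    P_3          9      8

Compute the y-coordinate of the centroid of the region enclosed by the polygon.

7

Apply the shoelace (surveyor's) formula. First the cross-terms c_i = x_i·y_{i+1} − x_{i+1}·y_i:
  -20, -38, 71  ⇒  2A = 13, A = 6.5.
Then Σ (y_i + y_{i+1})·c_i = 273, so ȳ = 273 / (6·6.5) = 7.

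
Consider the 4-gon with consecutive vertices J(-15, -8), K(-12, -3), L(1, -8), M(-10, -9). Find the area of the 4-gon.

48

Σ = (-51) + (99) + (-89) + (-55) = -96
Area = |Σ|/2 = 48.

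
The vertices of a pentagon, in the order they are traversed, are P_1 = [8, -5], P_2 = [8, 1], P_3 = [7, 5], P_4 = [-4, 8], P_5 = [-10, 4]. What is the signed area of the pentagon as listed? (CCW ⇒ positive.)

Cross-terms: 48, 33, 76, 64, 18  ⇒  Σ = 239
Signed area = Σ/2 = 119.5 (positive ⇒ counter-clockwise traversal).

119.5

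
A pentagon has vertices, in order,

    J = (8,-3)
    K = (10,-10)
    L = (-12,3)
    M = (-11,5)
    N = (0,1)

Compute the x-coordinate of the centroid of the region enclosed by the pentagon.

Apply the shoelace (surveyor's) formula. First the cross-terms c_i = x_i·y_{i+1} − x_{i+1}·y_i:
  -50, -90, -27, -11, -8  ⇒  2A = -186, A = -93.
Then Σ (x_i + x_{i+1})·c_i = -42, so x̄ = -42 / (6·(-93)) = 7/93.

7/93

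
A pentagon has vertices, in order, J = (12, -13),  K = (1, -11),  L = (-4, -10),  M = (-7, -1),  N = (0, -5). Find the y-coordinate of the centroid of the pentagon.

Apply the shoelace formula. First the cross-terms c_i = x_i·y_{i+1} − x_{i+1}·y_i:
  -119, -54, -66, 35, 60  ⇒  2A = -144, A = -72.
Then Σ (y_i + y_{i+1})·c_i = 3426, so ȳ = 3426 / (6·(-72)) = -571/72.

-571/72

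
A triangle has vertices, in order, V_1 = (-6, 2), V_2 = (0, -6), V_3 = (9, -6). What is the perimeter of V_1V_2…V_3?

36

|V_1V_2| = √((6)² + (-8)²) = √100 = 10
|V_2V_3| = √((9)² + (0)²) = √81 = 9
|V_3V_1| = √((-15)² + (8)²) = √289 = 17
Perimeter = 10 + 9 + 17 = 36.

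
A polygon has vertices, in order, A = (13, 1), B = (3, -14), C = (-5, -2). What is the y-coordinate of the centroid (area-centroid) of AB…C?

-5

Apply the shoelace (surveyor's) formula. First the cross-terms c_i = x_i·y_{i+1} − x_{i+1}·y_i:
  -185, -76, 21  ⇒  2A = -240, A = -120.
Then Σ (y_i + y_{i+1})·c_i = 3600, so ȳ = 3600 / (6·(-120)) = -5.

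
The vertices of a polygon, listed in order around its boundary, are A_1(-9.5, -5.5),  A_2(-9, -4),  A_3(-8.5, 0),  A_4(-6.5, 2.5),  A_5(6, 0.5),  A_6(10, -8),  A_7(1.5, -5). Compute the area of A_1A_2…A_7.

Apply Gauss's area formula: 2A = Σ (x_i·y_{i+1} − x_{i+1}·y_i), indices taken mod 7.
A_1→A_2: (-9.5)(-4) − (-9)(-5.5) = -11.5
A_2→A_3: (-9)(0) − (-8.5)(-4) = -34
A_3→A_4: (-8.5)(2.5) − (-6.5)(0) = -21.25
A_4→A_5: (-6.5)(0.5) − (6)(2.5) = -18.25
A_5→A_6: (6)(-8) − (10)(0.5) = -53
A_6→A_7: (10)(-5) − (1.5)(-8) = -38
A_7→A_1: (1.5)(-5.5) − (-9.5)(-5) = -55.75
Σ = -231.75
Area = |Σ|/2 = 115.875.

115.875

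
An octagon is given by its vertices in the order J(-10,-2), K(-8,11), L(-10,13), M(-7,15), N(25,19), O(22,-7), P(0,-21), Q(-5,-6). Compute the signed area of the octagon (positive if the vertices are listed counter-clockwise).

Apply the shoelace formula: 2A = Σ (x_i·y_{i+1} − x_{i+1}·y_i), indices taken mod 8.
Σ = (-126) + (6) + (-59) + (-508) + (-593) + (-462) + (-105) + (-50) = -1897
Signed area = Σ/2 = -948.5 (negative ⇒ clockwise traversal).

-948.5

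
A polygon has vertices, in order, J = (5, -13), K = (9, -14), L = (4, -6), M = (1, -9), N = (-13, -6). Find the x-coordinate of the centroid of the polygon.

Apply Gauss's area formula. First the cross-terms c_i = x_i·y_{i+1} − x_{i+1}·y_i:
  47, 2, -30, -123, 199  ⇒  2A = 95, A = 47.5.
Then Σ (x_i + x_{i+1})·c_i = 418, so x̄ = 418 / (6·47.5) = 22/15.

22/15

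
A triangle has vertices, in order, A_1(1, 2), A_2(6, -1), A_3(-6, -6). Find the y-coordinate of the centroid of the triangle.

-5/3

Apply the surveyor's formula. First the cross-terms c_i = x_i·y_{i+1} − x_{i+1}·y_i:
  -13, -42, -6  ⇒  2A = -61, A = -30.5.
Then Σ (y_i + y_{i+1})·c_i = 305, so ȳ = 305 / (6·(-30.5)) = -5/3.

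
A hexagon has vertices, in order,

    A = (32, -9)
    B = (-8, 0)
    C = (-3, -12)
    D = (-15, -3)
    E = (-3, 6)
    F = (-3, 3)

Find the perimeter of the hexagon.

124

|AB| = √((-40)² + (9)²) = √1681 = 41
|BC| = √((5)² + (-12)²) = √169 = 13
|CD| = √((-12)² + (9)²) = √225 = 15
|DE| = √((12)² + (9)²) = √225 = 15
|EF| = √((0)² + (-3)²) = √9 = 3
|FA| = √((35)² + (-12)²) = √1369 = 37
Perimeter = 41 + 13 + 15 + 15 + 3 + 37 = 124.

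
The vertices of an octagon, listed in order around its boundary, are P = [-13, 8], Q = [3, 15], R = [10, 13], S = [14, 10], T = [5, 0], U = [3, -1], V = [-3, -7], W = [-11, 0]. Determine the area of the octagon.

Cross-terms: -219, -111, -82, -50, -5, -24, -77, -88  ⇒  Σ = -656
Area = |Σ|/2 = 328.

328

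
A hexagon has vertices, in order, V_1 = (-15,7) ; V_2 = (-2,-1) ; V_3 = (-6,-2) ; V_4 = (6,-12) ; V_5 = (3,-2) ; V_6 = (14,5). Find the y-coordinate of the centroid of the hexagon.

97/117

Apply the shoelace (surveyor's) formula. First the cross-terms c_i = x_i·y_{i+1} − x_{i+1}·y_i:
  29, -2, 84, 24, 43, 173  ⇒  2A = 351, A = 175.5.
Then Σ (y_i + y_{i+1})·c_i = 873, so ȳ = 873 / (6·175.5) = 97/117.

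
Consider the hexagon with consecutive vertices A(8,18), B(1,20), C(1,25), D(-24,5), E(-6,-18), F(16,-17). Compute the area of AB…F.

Apply the shoelace (surveyor's) formula: 2A = Σ (x_i·y_{i+1} − x_{i+1}·y_i), indices taken mod 6.
Cross-terms: 142, 5, 605, 462, 390, 424  ⇒  Σ = 2028
Area = |Σ|/2 = 1014.

1014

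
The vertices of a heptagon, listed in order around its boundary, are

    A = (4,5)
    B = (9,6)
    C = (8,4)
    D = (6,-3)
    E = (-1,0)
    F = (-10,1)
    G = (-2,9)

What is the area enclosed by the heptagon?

109.5

Apply the shoelace formula: 2A = Σ (x_i·y_{i+1} − x_{i+1}·y_i), indices taken mod 7.
Σ = (-21) + (-12) + (-48) + (-3) + (-1) + (-88) + (-46) = -219
Area = |Σ|/2 = 109.5.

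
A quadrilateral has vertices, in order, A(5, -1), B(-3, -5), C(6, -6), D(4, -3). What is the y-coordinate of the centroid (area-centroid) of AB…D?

Apply the surveyor's formula. First the cross-terms c_i = x_i·y_{i+1} − x_{i+1}·y_i:
  -28, 48, 6, 11  ⇒  2A = 37, A = 18.5.
Then Σ (y_i + y_{i+1})·c_i = -458, so ȳ = -458 / (6·18.5) = -458/111.

-458/111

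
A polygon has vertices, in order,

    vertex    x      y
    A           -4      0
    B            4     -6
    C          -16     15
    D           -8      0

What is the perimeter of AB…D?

60

|AB| = √((8)² + (-6)²) = √100 = 10
|BC| = √((-20)² + (21)²) = √841 = 29
|CD| = √((8)² + (-15)²) = √289 = 17
|DA| = √((4)² + (0)²) = √16 = 4
Perimeter = 10 + 29 + 17 + 4 = 60.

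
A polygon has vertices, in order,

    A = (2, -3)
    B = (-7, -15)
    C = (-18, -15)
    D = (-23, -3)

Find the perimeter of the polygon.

|AB| = √((-9)² + (-12)²) = √225 = 15
|BC| = √((-11)² + (0)²) = √121 = 11
|CD| = √((-5)² + (12)²) = √169 = 13
|DA| = √((25)² + (0)²) = √625 = 25
Perimeter = 15 + 11 + 13 + 25 = 64.

64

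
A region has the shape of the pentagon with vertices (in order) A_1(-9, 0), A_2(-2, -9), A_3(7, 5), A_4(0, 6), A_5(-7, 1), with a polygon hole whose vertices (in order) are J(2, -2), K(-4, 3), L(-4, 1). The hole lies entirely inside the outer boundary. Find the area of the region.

Outer boundary:
Σ = (81) + (53) + (42) + (42) + (9) = 227
Area = |Σ|/2 = 113.5.
Hole:
Apply Gauss's area formula: 2A = Σ (x_i·y_{i+1} − x_{i+1}·y_i), indices taken mod 3.
J→K: (2)(3) − (-4)(-2) = -2
K→L: (-4)(1) − (-4)(3) = 8
L→J: (-4)(-2) − (2)(1) = 6
Σ = 12
Area = |Σ|/2 = 6.
Net area = 113.5 − 6 = 107.5.

107.5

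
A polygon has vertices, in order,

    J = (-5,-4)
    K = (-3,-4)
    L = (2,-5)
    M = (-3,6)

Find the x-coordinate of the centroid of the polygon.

Apply the shoelace formula. First the cross-terms c_i = x_i·y_{i+1} − x_{i+1}·y_i:
  8, 23, -3, 42  ⇒  2A = 70, A = 35.
Then Σ (x_i + x_{i+1})·c_i = -420, so x̄ = -420 / (6·35) = -2.

-2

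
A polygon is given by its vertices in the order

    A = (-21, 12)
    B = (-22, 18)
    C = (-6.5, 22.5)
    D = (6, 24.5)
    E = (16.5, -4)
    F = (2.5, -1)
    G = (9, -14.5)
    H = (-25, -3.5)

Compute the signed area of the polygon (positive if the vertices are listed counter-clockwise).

Apply the shoelace (surveyor's) formula: 2A = Σ (x_i·y_{i+1} − x_{i+1}·y_i), indices taken mod 8.
Σ = (-114) + (-378) + (-294.25) + (-428.25) + (-6.5) + (-27.25) + (-394) + (-373.5) = -2015.75
Signed area = Σ/2 = -1007.875 (negative ⇒ clockwise traversal).

-1007.875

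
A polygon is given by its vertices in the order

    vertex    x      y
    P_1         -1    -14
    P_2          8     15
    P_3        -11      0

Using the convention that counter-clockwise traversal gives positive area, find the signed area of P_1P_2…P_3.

Apply the shoelace formula: 2A = Σ (x_i·y_{i+1} − x_{i+1}·y_i), indices taken mod 3.
Σ = (97) + (165) + (154) = 416
Signed area = Σ/2 = 208 (positive ⇒ counter-clockwise traversal).

208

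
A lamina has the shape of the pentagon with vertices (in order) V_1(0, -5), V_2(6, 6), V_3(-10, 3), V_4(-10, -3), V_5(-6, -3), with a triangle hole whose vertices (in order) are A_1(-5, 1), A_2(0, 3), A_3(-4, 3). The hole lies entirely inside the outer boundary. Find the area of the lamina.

Outer boundary:
V_1→V_2: (0)(6) − (6)(-5) = 30
V_2→V_3: (6)(3) − (-10)(6) = 78
V_3→V_4: (-10)(-3) − (-10)(3) = 60
V_4→V_5: (-10)(-3) − (-6)(-3) = 12
V_5→V_1: (-6)(-5) − (0)(-3) = 30
Σ = 210
Area = |Σ|/2 = 105.
Hole:
Apply the shoelace formula: 2A = Σ (x_i·y_{i+1} − x_{i+1}·y_i), indices taken mod 3.
Σ = (-15) + (12) + (11) = 8
Area = |Σ|/2 = 4.
Net area = 105 − 4 = 101.

101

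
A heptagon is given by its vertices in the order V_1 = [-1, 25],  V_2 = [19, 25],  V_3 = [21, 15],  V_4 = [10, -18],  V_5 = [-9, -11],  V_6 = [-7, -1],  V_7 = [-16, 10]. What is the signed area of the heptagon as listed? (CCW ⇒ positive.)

-1042

Apply Gauss's area formula: 2A = Σ (x_i·y_{i+1} − x_{i+1}·y_i), indices taken mod 7.
Σ = (-500) + (-240) + (-528) + (-272) + (-68) + (-86) + (-390) = -2084
Signed area = Σ/2 = -1042 (negative ⇒ clockwise traversal).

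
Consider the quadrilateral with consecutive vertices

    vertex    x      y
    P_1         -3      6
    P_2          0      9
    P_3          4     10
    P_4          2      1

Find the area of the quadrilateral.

32

Apply the shoelace (surveyor's) formula: 2A = Σ (x_i·y_{i+1} − x_{i+1}·y_i), indices taken mod 4.
Σ = (-27) + (-36) + (-16) + (15) = -64
Area = |Σ|/2 = 32.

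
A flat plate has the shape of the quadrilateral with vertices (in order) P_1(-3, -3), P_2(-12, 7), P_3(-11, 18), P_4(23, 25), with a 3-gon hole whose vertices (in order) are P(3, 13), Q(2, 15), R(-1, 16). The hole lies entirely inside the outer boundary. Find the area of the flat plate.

437

Outer boundary:
Cross-terms: -57, -139, -689, 6  ⇒  Σ = -879
Area = |Σ|/2 = 439.5.
Hole:
Apply the shoelace (surveyor's) formula: 2A = Σ (x_i·y_{i+1} − x_{i+1}·y_i), indices taken mod 3.
Cross-terms: 19, 47, -61  ⇒  Σ = 5
Area = |Σ|/2 = 2.5.
Net area = 439.5 − 2.5 = 437.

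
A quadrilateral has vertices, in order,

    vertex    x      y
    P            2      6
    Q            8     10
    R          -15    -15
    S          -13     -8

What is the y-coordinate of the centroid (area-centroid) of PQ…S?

-139/45

Apply the surveyor's formula. First the cross-terms c_i = x_i·y_{i+1} − x_{i+1}·y_i:
  -28, 30, -75, -62  ⇒  2A = -135, A = -67.5.
Then Σ (y_i + y_{i+1})·c_i = 1251, so ȳ = 1251 / (6·(-67.5)) = -139/45.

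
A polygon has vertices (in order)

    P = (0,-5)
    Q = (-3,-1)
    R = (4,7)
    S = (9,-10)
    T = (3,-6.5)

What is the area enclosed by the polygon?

89.25

Apply the surveyor's formula: 2A = Σ (x_i·y_{i+1} − x_{i+1}·y_i), indices taken mod 5.
Σ = (-15) + (-17) + (-103) + (-28.5) + (-15) = -178.5
Area = |Σ|/2 = 89.25.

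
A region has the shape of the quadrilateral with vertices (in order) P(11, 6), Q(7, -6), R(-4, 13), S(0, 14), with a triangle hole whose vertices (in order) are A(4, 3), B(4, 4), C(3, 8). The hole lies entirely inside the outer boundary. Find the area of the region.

Outer boundary:
Σ = (-108) + (67) + (-56) + (-154) = -251
Area = |Σ|/2 = 125.5.
Hole:
Apply the shoelace formula: 2A = Σ (x_i·y_{i+1} − x_{i+1}·y_i), indices taken mod 3.
Σ = (4) + (20) + (-23) = 1
Area = |Σ|/2 = 0.5.
Net area = 125.5 − 0.5 = 125.

125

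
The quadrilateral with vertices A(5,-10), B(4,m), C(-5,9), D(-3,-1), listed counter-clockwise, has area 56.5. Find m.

-3

The doubled signed area Σ (x_i y_{i+1} − x_{i+1} y_i) is linear in m.
With m=0 it equals 143; the coefficient of m is 10 (from the two edges through B).
So 10·m + 143 = 2·56.5 = 113 ⇒ m = -3.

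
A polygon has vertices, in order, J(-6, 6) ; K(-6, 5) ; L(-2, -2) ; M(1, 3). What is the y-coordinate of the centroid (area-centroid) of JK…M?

Apply the shoelace (surveyor's) formula. First the cross-terms c_i = x_i·y_{i+1} − x_{i+1}·y_i:
  6, 22, -4, 24  ⇒  2A = 48, A = 24.
Then Σ (y_i + y_{i+1})·c_i = 344, so ȳ = 344 / (6·24) = 43/18.

43/18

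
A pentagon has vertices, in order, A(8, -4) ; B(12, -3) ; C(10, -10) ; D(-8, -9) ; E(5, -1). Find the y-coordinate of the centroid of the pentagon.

Apply Gauss's area formula. First the cross-terms c_i = x_i·y_{i+1} − x_{i+1}·y_i:
  24, -90, -170, 53, -12  ⇒  2A = -195, A = -97.5.
Then Σ (y_i + y_{i+1})·c_i = 3762, so ȳ = 3762 / (6·(-97.5)) = -418/65.

-418/65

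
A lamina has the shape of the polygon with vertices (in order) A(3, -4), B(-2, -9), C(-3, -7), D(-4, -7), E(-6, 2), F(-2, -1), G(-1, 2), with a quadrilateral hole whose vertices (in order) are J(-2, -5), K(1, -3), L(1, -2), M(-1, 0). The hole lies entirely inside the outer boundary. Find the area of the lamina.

Outer boundary:
Apply the shoelace formula: 2A = Σ (x_i·y_{i+1} − x_{i+1}·y_i), indices taken mod 7.
Σ = (-35) + (-13) + (-7) + (-50) + (10) + (-5) + (-2) = -102
Area = |Σ|/2 = 51.
Hole:
Σ = (11) + (1) + (-2) + (5) = 15
Area = |Σ|/2 = 7.5.
Net area = 51 − 7.5 = 43.5.

43.5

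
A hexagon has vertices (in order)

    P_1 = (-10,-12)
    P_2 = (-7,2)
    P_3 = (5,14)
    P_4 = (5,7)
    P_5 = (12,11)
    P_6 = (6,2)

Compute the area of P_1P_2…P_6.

Apply Gauss's area formula: 2A = Σ (x_i·y_{i+1} − x_{i+1}·y_i), indices taken mod 6.
Σ = (-104) + (-108) + (-35) + (-29) + (-42) + (-52) = -370
Area = |Σ|/2 = 185.

185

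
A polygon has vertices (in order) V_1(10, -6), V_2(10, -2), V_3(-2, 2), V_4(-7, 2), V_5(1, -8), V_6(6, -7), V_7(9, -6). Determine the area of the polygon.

Apply Gauss's area formula: 2A = Σ (x_i·y_{i+1} − x_{i+1}·y_i), indices taken mod 7.
Σ = (40) + (16) + (10) + (54) + (41) + (27) + (6) = 194
Area = |Σ|/2 = 97.

97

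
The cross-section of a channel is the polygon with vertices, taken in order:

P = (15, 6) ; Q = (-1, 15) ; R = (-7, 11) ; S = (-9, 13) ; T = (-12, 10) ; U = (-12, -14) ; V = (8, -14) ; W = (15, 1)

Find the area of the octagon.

630

Σ = (231) + (94) + (8) + (66) + (288) + (280) + (218) + (75) = 1260
Area = |Σ|/2 = 630.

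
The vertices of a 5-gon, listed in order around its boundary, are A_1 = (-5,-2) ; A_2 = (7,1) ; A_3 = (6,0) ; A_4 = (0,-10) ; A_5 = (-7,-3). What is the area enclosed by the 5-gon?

64

Apply the shoelace formula: 2A = Σ (x_i·y_{i+1} − x_{i+1}·y_i), indices taken mod 5.
Σ = (9) + (-6) + (-60) + (-70) + (-1) = -128
Area = |Σ|/2 = 64.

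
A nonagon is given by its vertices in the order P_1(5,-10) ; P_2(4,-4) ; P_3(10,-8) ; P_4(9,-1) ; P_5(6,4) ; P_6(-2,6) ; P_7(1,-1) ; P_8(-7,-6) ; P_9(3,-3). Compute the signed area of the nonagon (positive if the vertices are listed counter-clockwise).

91.5

Apply the surveyor's formula: 2A = Σ (x_i·y_{i+1} − x_{i+1}·y_i), indices taken mod 9.
Cross-terms: 20, 8, 62, 42, 44, -4, -13, 39, -15  ⇒  Σ = 183
Signed area = Σ/2 = 91.5 (positive ⇒ counter-clockwise traversal).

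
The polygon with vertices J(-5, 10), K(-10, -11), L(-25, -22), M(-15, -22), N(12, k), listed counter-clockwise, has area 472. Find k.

Write out the shoelace sum; only the two edges meeting at N involve k:
2·Area = [((-15)·k − 12·(-22)) + (12·10 − (-5)·k)] + 320
       = -10·k + 704 = 944
⇒ k = -24.

-24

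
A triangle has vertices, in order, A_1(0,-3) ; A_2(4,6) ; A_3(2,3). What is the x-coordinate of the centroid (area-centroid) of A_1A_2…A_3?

2

Apply the surveyor's formula. First the cross-terms c_i = x_i·y_{i+1} − x_{i+1}·y_i:
  12, 0, -6  ⇒  2A = 6, A = 3.
Then Σ (x_i + x_{i+1})·c_i = 36, so x̄ = 36 / (6·3) = 2.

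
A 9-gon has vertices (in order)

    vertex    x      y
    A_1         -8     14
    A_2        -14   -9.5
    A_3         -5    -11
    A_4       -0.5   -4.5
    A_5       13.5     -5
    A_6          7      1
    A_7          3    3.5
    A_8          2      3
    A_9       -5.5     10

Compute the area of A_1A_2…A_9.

285.125

Cross-terms: 272, 106.5, 17, 63.25, 48.5, 21.5, 2, 36.5, 3  ⇒  Σ = 570.25
Area = |Σ|/2 = 285.125.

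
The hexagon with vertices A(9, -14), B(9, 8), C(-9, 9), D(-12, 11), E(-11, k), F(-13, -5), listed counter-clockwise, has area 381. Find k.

-1

Write out the shoelace sum; only the two edges meeting at E involve k:
2·Area = [((-12)·k − (-11)·11) + ((-11)·(-5) − (-13)·k)] + 587
       = 1·k + 763 = 762
⇒ k = -1.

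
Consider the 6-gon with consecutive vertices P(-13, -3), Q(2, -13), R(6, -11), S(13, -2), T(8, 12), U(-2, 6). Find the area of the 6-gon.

P→Q: (-13)(-13) − (2)(-3) = 175
Q→R: (2)(-11) − (6)(-13) = 56
R→S: (6)(-2) − (13)(-11) = 131
S→T: (13)(12) − (8)(-2) = 172
T→U: (8)(6) − (-2)(12) = 72
U→P: (-2)(-3) − (-13)(6) = 84
Σ = 690
Area = |Σ|/2 = 345.

345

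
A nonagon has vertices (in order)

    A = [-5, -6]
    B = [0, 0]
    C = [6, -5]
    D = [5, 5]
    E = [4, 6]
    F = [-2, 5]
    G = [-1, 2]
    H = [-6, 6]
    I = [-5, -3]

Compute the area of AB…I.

83.5

Cross-terms: 0, 0, 55, 10, 32, 1, 6, 48, 15  ⇒  Σ = 167
Area = |Σ|/2 = 83.5.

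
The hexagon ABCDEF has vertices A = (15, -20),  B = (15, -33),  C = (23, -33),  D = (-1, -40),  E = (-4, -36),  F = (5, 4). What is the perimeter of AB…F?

|AB| = √((0)² + (-13)²) = √169 = 13
|BC| = √((8)² + (0)²) = √64 = 8
|CD| = √((-24)² + (-7)²) = √625 = 25
|DE| = √((-3)² + (4)²) = √25 = 5
|EF| = √((9)² + (40)²) = √1681 = 41
|FA| = √((10)² + (-24)²) = √676 = 26
Perimeter = 13 + 8 + 25 + 5 + 41 + 26 = 118.

118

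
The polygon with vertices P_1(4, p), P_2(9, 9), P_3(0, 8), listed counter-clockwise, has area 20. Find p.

4

Write out the shoelace sum; only the two edges meeting at P_1 involve p:
2·Area = [(0·p − 4·8) + (4·9 − 9·p)] + 72
       = -9·p + 76 = 40
⇒ p = 4.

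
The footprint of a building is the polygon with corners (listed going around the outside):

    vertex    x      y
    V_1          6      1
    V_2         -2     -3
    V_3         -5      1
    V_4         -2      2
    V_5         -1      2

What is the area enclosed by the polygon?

28

Apply the shoelace formula: 2A = Σ (x_i·y_{i+1} − x_{i+1}·y_i), indices taken mod 5.
Cross-terms: -16, -17, -8, -2, -13  ⇒  Σ = -56
Area = |Σ|/2 = 28.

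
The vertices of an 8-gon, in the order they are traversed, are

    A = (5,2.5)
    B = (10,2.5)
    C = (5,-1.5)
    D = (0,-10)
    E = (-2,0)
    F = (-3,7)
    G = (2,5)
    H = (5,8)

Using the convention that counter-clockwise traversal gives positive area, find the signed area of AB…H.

-94.75

Apply the shoelace formula: 2A = Σ (x_i·y_{i+1} − x_{i+1}·y_i), indices taken mod 8.
Σ = (-12.5) + (-27.5) + (-50) + (-20) + (-14) + (-29) + (-9) + (-27.5) = -189.5
Signed area = Σ/2 = -94.75 (negative ⇒ clockwise traversal).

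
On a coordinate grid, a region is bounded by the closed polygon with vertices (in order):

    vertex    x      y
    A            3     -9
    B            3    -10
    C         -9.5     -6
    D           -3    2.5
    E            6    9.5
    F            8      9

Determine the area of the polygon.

Apply Gauss's area formula: 2A = Σ (x_i·y_{i+1} − x_{i+1}·y_i), indices taken mod 6.
Σ = (-3) + (-113) + (-41.75) + (-43.5) + (-22) + (-99) = -322.25
Area = |Σ|/2 = 161.125.

161.125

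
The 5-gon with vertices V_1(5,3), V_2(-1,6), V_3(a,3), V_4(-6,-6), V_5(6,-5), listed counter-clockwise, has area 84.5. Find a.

-1

The doubled signed area Σ (x_i y_{i+1} − x_{i+1} y_i) is linear in a.
With a=0 it equals 157; the coefficient of a is -12 (from the two edges through V_3).
So -12·a + 157 = 2·84.5 = 169 ⇒ a = -1.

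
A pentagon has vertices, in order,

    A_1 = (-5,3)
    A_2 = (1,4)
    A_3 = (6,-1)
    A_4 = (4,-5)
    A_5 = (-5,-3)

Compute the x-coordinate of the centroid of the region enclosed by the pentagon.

2/141

Apply the surveyor's formula. First the cross-terms c_i = x_i·y_{i+1} − x_{i+1}·y_i:
  -23, -25, -26, -37, -30  ⇒  2A = -141, A = -70.5.
Then Σ (x_i + x_{i+1})·c_i = -6, so x̄ = -6 / (6·(-70.5)) = 2/141.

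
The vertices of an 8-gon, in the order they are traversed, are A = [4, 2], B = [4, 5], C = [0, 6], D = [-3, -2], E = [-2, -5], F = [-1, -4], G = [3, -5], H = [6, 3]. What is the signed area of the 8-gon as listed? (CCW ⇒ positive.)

62

Apply the shoelace formula: 2A = Σ (x_i·y_{i+1} − x_{i+1}·y_i), indices taken mod 8.
Σ = (12) + (24) + (18) + (11) + (3) + (17) + (39) + (0) = 124
Signed area = Σ/2 = 62 (positive ⇒ counter-clockwise traversal).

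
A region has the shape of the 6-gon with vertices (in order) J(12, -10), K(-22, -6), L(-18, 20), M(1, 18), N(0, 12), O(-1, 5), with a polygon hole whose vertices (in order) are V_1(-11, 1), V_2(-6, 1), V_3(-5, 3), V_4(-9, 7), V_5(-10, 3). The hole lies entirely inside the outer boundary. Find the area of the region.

585

Outer boundary:
Apply the surveyor's formula: 2A = Σ (x_i·y_{i+1} − x_{i+1}·y_i), indices taken mod 6.
J→K: (12)(-6) − (-22)(-10) = -292
K→L: (-22)(20) − (-18)(-6) = -548
L→M: (-18)(18) − (1)(20) = -344
M→N: (1)(12) − (0)(18) = 12
N→O: (0)(5) − (-1)(12) = 12
O→J: (-1)(-10) − (12)(5) = -50
Σ = -1210
Area = |Σ|/2 = 605.
Hole:
Σ = (-5) + (-13) + (-8) + (43) + (23) = 40
Area = |Σ|/2 = 20.
Net area = 605 − 20 = 585.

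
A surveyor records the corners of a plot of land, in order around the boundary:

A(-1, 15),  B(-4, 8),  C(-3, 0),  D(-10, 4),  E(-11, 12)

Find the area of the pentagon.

Apply the shoelace formula: 2A = Σ (x_i·y_{i+1} − x_{i+1}·y_i), indices taken mod 5.
A→B: (-1)(8) − (-4)(15) = 52
B→C: (-4)(0) − (-3)(8) = 24
C→D: (-3)(4) − (-10)(0) = -12
D→E: (-10)(12) − (-11)(4) = -76
E→A: (-11)(15) − (-1)(12) = -153
Σ = -165
Area = |Σ|/2 = 82.5.

82.5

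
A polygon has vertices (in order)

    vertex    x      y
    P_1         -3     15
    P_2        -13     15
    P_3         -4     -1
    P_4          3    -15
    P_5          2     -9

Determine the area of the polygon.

146

Apply the surveyor's formula: 2A = Σ (x_i·y_{i+1} − x_{i+1}·y_i), indices taken mod 5.
Cross-terms: 150, 73, 63, 3, 3  ⇒  Σ = 292
Area = |Σ|/2 = 146.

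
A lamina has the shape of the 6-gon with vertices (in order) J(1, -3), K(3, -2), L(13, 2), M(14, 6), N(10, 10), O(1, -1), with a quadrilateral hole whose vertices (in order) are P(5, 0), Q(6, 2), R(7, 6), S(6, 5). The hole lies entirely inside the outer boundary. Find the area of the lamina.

Outer boundary:
Σ = (7) + (32) + (50) + (80) + (-20) + (-2) = 147
Area = |Σ|/2 = 73.5.
Hole:
Apply the shoelace (surveyor's) formula: 2A = Σ (x_i·y_{i+1} − x_{i+1}·y_i), indices taken mod 4.
Σ = (10) + (22) + (-1) + (-25) = 6
Area = |Σ|/2 = 3.
Net area = 73.5 − 3 = 70.5.

70.5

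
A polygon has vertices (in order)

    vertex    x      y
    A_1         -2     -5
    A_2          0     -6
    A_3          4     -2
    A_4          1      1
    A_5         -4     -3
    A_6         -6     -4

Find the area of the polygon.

31.5

Apply the shoelace (surveyor's) formula: 2A = Σ (x_i·y_{i+1} − x_{i+1}·y_i), indices taken mod 6.
Cross-terms: 12, 24, 6, 1, -2, 22  ⇒  Σ = 63
Area = |Σ|/2 = 31.5.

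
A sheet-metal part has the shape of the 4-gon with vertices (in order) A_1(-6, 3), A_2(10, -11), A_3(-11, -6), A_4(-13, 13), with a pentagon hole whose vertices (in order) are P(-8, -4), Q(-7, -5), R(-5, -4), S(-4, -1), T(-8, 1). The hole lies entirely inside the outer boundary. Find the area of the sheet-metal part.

147.5

Outer boundary:
Cross-terms: 36, -181, -221, 39  ⇒  Σ = -327
Area = |Σ|/2 = 163.5.
Hole:
Apply the shoelace (surveyor's) formula: 2A = Σ (x_i·y_{i+1} − x_{i+1}·y_i), indices taken mod 5.
Cross-terms: 12, 3, -11, -12, 40  ⇒  Σ = 32
Area = |Σ|/2 = 16.
Net area = 163.5 − 16 = 147.5.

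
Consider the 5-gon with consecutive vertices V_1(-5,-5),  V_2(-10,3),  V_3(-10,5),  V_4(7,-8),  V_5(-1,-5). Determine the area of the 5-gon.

51.5

Apply Gauss's area formula: 2A = Σ (x_i·y_{i+1} − x_{i+1}·y_i), indices taken mod 5.
Cross-terms: -65, -20, 45, -43, -20  ⇒  Σ = -103
Area = |Σ|/2 = 51.5.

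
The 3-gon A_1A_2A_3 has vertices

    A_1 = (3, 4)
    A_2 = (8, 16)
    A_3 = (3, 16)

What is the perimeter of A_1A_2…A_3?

30

|A_1A_2| = √((5)² + (12)²) = √169 = 13
|A_2A_3| = √((-5)² + (0)²) = √25 = 5
|A_3A_1| = √((0)² + (-12)²) = √144 = 12
Perimeter = 13 + 5 + 12 = 30.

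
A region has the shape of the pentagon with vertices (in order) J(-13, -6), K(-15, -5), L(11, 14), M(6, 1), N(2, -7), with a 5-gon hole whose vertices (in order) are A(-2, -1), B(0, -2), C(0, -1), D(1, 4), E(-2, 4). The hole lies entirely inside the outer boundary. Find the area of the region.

186.5

Outer boundary:
Apply the surveyor's formula: 2A = Σ (x_i·y_{i+1} − x_{i+1}·y_i), indices taken mod 5.
Σ = (-25) + (-155) + (-73) + (-44) + (-103) = -400
Area = |Σ|/2 = 200.
Hole:
Σ = (4) + (0) + (1) + (12) + (10) = 27
Area = |Σ|/2 = 13.5.
Net area = 200 − 13.5 = 186.5.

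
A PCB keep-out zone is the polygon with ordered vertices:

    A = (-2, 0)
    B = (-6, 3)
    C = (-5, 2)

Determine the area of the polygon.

0.5

Σ = (-6) + (3) + (4) = 1
Area = |Σ|/2 = 0.5.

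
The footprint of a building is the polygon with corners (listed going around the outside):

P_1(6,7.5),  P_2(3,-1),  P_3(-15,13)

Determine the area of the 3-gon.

P_1→P_2: (6)(-1) − (3)(7.5) = -28.5
P_2→P_3: (3)(13) − (-15)(-1) = 24
P_3→P_1: (-15)(7.5) − (6)(13) = -190.5
Σ = -195
Area = |Σ|/2 = 97.5.

97.5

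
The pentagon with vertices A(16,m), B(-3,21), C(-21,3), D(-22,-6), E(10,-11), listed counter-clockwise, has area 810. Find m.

Write out the shoelace sum; only the two edges meeting at A involve m:
2·Area = [(10·m − 16·(-11)) + (16·21 − (-3)·m)] + 926
       = 13·m + 1438 = 1620
⇒ m = 14.

14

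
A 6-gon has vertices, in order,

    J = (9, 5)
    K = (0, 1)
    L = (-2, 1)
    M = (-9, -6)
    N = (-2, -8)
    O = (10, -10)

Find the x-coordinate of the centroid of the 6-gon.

Apply the shoelace formula. First the cross-terms c_i = x_i·y_{i+1} − x_{i+1}·y_i:
  9, 2, 21, 60, 100, 140  ⇒  2A = 332, A = 166.
Then Σ (x_i + x_{i+1})·c_i = 2646, so x̄ = 2646 / (6·166) = 441/166.

441/166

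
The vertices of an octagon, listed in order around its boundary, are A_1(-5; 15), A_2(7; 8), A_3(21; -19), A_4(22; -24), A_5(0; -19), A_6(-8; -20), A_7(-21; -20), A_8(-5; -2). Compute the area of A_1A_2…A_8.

Apply Gauss's area formula: 2A = Σ (x_i·y_{i+1} − x_{i+1}·y_i), indices taken mod 8.
A_1→A_2: (-5)(8) − (7)(15) = -145
A_2→A_3: (7)(-19) − (21)(8) = -301
A_3→A_4: (21)(-24) − (22)(-19) = -86
A_4→A_5: (22)(-19) − (0)(-24) = -418
A_5→A_6: (0)(-20) − (-8)(-19) = -152
A_6→A_7: (-8)(-20) − (-21)(-20) = -260
A_7→A_8: (-21)(-2) − (-5)(-20) = -58
A_8→A_1: (-5)(15) − (-5)(-2) = -85
Σ = -1505
Area = |Σ|/2 = 752.5.

752.5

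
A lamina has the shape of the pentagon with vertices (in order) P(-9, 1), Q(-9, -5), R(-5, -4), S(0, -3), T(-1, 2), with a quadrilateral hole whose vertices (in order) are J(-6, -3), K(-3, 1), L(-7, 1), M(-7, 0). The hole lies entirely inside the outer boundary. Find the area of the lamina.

Outer boundary:
Apply the shoelace formula: 2A = Σ (x_i·y_{i+1} − x_{i+1}·y_i), indices taken mod 5.
Cross-terms: 54, 11, 15, -3, 17  ⇒  Σ = 94
Area = |Σ|/2 = 47.
Hole:
J→K: (-6)(1) − (-3)(-3) = -15
K→L: (-3)(1) − (-7)(1) = 4
L→M: (-7)(0) − (-7)(1) = 7
M→J: (-7)(-3) − (-6)(0) = 21
Σ = 17
Area = |Σ|/2 = 8.5.
Net area = 47 − 8.5 = 38.5.

38.5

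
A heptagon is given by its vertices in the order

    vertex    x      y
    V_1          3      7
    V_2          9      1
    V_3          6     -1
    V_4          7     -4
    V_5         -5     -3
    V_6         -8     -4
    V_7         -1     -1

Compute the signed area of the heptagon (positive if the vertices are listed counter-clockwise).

Cross-terms: -60, -15, -17, -41, -4, 4, -4  ⇒  Σ = -137
Signed area = Σ/2 = -68.5 (negative ⇒ clockwise traversal).

-68.5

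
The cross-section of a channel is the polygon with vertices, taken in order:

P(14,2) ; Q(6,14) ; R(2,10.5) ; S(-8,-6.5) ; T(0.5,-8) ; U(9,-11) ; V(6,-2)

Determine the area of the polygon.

Apply the shoelace formula: 2A = Σ (x_i·y_{i+1} − x_{i+1}·y_i), indices taken mod 7.
Σ = (184) + (35) + (71) + (67.25) + (66.5) + (48) + (40) = 511.75
Area = |Σ|/2 = 255.875.

255.875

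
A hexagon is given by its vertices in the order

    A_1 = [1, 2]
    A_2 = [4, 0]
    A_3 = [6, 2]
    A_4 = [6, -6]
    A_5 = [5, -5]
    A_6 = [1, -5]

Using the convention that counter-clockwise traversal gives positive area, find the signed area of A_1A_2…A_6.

-30.5

Apply Gauss's area formula: 2A = Σ (x_i·y_{i+1} − x_{i+1}·y_i), indices taken mod 6.
Σ = (-8) + (8) + (-48) + (0) + (-20) + (7) = -61
Signed area = Σ/2 = -30.5 (negative ⇒ clockwise traversal).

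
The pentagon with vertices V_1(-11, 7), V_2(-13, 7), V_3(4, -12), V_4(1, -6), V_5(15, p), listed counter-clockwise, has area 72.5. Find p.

The doubled signed area Σ (x_i y_{i+1} − x_{i+1} y_i) is linear in p.
With p=0 it equals 325; the coefficient of p is 12 (from the two edges through V_5).
So 12·p + 325 = 2·72.5 = 145 ⇒ p = -15.

-15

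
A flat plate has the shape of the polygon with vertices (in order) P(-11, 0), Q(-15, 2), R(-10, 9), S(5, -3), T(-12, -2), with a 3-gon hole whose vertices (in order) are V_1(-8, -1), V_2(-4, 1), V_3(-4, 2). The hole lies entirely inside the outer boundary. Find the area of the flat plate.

108

Outer boundary:
Cross-terms: -22, -115, -15, -46, -22  ⇒  Σ = -220
Area = |Σ|/2 = 110.
Hole:
Apply the shoelace (surveyor's) formula: 2A = Σ (x_i·y_{i+1} − x_{i+1}·y_i), indices taken mod 3.
Σ = (-12) + (-4) + (20) = 4
Area = |Σ|/2 = 2.
Net area = 110 − 2 = 108.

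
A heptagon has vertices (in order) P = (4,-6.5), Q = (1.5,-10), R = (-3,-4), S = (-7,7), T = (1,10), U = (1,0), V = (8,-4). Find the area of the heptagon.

121.125

P→Q: (4)(-10) − (1.5)(-6.5) = -30.25
Q→R: (1.5)(-4) − (-3)(-10) = -36
R→S: (-3)(7) − (-7)(-4) = -49
S→T: (-7)(10) − (1)(7) = -77
T→U: (1)(0) − (1)(10) = -10
U→V: (1)(-4) − (8)(0) = -4
V→P: (8)(-6.5) − (4)(-4) = -36
Σ = -242.25
Area = |Σ|/2 = 121.125.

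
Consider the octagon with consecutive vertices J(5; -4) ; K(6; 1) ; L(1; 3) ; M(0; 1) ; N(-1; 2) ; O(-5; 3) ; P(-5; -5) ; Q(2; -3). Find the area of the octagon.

63.5

Apply the surveyor's formula: 2A = Σ (x_i·y_{i+1} − x_{i+1}·y_i), indices taken mod 8.
Σ = (29) + (17) + (1) + (1) + (7) + (40) + (25) + (7) = 127
Area = |Σ|/2 = 63.5.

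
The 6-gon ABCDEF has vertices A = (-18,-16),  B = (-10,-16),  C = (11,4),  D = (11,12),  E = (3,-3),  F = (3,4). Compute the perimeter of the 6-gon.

|AB| = √((8)² + (0)²) = √64 = 8
|BC| = √((21)² + (20)²) = √841 = 29
|CD| = √((0)² + (8)²) = √64 = 8
|DE| = √((-8)² + (-15)²) = √289 = 17
|EF| = √((0)² + (7)²) = √49 = 7
|FA| = √((-21)² + (-20)²) = √841 = 29
Perimeter = 8 + 29 + 8 + 17 + 7 + 29 = 98.

98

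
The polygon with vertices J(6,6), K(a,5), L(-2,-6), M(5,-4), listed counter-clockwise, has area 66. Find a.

0

The doubled signed area Σ (x_i y_{i+1} − x_{i+1} y_i) is linear in a.
With a=0 it equals 132; the coefficient of a is -12 (from the two edges through K).
So -12·a + 132 = 2·66 = 132 ⇒ a = 0.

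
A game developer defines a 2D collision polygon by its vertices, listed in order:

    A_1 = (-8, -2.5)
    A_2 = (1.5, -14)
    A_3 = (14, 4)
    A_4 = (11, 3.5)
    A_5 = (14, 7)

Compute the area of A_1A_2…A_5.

Cross-terms: 115.75, 202, 5, 28, 21  ⇒  Σ = 371.75
Area = |Σ|/2 = 185.875.

185.875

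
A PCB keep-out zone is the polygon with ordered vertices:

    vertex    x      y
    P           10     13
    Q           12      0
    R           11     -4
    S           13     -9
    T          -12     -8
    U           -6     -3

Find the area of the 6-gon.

Apply Gauss's area formula: 2A = Σ (x_i·y_{i+1} − x_{i+1}·y_i), indices taken mod 6.
Σ = (-156) + (-48) + (-47) + (-212) + (-12) + (-48) = -523
Area = |Σ|/2 = 261.5.

261.5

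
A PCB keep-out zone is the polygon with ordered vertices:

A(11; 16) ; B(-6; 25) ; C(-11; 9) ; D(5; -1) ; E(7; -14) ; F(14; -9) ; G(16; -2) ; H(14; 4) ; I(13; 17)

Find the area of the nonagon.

Apply the surveyor's formula: 2A = Σ (x_i·y_{i+1} − x_{i+1}·y_i), indices taken mod 9.
Σ = (371) + (221) + (-34) + (-63) + (133) + (116) + (92) + (186) + (21) = 1043
Area = |Σ|/2 = 521.5.

521.5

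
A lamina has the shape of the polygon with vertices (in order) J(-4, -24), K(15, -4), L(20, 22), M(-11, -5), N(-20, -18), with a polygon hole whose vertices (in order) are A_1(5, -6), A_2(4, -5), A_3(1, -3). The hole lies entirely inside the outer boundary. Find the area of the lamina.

716.5

Outer boundary:
Σ = (376) + (410) + (142) + (98) + (408) = 1434
Area = |Σ|/2 = 717.
Hole:
Apply the shoelace formula: 2A = Σ (x_i·y_{i+1} − x_{i+1}·y_i), indices taken mod 3.
Cross-terms: -1, -7, 9  ⇒  Σ = 1
Area = |Σ|/2 = 0.5.
Net area = 717 − 0.5 = 716.5.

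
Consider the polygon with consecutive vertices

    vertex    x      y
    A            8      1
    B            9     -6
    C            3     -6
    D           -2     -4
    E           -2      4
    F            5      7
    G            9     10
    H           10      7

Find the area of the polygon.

Apply the surveyor's formula: 2A = Σ (x_i·y_{i+1} − x_{i+1}·y_i), indices taken mod 8.
Σ = (-57) + (-36) + (-24) + (-16) + (-34) + (-13) + (-37) + (-46) = -263
Area = |Σ|/2 = 131.5.

131.5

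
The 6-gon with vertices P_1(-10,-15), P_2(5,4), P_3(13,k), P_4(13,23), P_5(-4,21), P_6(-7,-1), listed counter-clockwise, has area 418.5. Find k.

7

The doubled signed area Σ (x_i y_{i+1} − x_{i+1} y_i) is linear in k.
With k=0 it equals 893; the coefficient of k is -8 (from the two edges through P_3).
So -8·k + 893 = 2·418.5 = 837 ⇒ k = 7.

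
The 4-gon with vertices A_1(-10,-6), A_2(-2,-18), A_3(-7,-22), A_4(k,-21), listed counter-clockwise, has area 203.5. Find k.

The doubled signed area Σ (x_i y_{i+1} − x_{i+1} y_i) is linear in k.
With k=0 it equals 23; the coefficient of k is 16 (from the two edges through A_4).
So 16·k + 23 = 2·203.5 = 407 ⇒ k = 24.

24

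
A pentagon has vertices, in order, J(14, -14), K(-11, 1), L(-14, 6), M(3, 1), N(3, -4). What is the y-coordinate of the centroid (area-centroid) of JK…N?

-41/27

Apply Gauss's area formula. First the cross-terms c_i = x_i·y_{i+1} − x_{i+1}·y_i:
  -140, -52, -32, -15, 14  ⇒  2A = -225, A = -112.5.
Then Σ (y_i + y_{i+1})·c_i = 1025, so ȳ = 1025 / (6·(-112.5)) = -41/27.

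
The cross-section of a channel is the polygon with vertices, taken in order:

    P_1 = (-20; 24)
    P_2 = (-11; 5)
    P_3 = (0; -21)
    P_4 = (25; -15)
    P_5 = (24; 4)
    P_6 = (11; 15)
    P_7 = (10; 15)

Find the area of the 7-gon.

1125.5

Apply the surveyor's formula: 2A = Σ (x_i·y_{i+1} − x_{i+1}·y_i), indices taken mod 7.
Σ = (164) + (231) + (525) + (460) + (316) + (15) + (540) = 2251
Area = |Σ|/2 = 1125.5.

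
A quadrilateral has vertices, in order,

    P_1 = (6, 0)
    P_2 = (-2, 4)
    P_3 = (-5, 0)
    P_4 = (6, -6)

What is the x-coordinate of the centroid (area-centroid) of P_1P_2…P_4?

Apply the surveyor's formula. First the cross-terms c_i = x_i·y_{i+1} − x_{i+1}·y_i:
  24, 20, 30, 36  ⇒  2A = 110, A = 55.
Then Σ (x_i + x_{i+1})·c_i = 418, so x̄ = 418 / (6·55) = 19/15.

19/15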